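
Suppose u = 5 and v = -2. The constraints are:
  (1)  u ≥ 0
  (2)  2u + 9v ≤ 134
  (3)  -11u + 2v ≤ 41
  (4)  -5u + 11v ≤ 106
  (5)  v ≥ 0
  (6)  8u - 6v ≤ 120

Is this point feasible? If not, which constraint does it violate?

Constraint (5): v = -2, which is not ≥ 0. All other constraints are satisfied.

not feasible — violates (5)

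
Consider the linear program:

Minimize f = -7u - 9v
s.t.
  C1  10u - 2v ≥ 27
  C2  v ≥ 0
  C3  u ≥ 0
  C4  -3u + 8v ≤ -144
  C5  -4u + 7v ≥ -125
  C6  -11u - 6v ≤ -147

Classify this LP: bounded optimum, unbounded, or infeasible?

infeasible

The boundaries 10u - 2v = 27 and -11u - 6v = -147 meet at (228/41, 1173/82), but that point violates -3u + 8v ≤ -144. Every candidate vertex is excluded by some other constraint, so the feasible region is empty.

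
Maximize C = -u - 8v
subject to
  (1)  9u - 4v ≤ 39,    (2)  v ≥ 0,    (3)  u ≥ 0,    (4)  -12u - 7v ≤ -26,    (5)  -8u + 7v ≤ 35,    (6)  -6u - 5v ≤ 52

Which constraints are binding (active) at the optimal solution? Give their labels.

(2) and (4)

Extreme points and C = -u - 8v:
  (13/3, 0) → C = -13/3
  (413/31, 627/31) → C = -5429/31
  (13/6, 0) → C = -13/6
  (0, 26/7) → C = -208/7
  (0, 5) → C = -40

The maximum is at (13/6, 0). Substituting into each constraint, equality holds for (2) and (4); the remaining constraints have slack.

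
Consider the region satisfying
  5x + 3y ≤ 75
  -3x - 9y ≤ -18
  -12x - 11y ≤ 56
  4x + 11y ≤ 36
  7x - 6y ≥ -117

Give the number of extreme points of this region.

5

Intersecting each pair of boundary lines and keeping only the points that satisfy every inequality leaves:
  (69/4, -15/4)
  (717/43, -120/43)
  (-234/25, 128/25)
  (-1623/149, 1012/149)
  (-1071/101, 720/101)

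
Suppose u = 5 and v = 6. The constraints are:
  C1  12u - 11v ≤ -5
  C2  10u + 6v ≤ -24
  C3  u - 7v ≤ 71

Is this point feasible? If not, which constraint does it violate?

Constraint C2: 10u + 6v = 86, which is not ≤ -24. All other constraints are satisfied.

not feasible — violates C2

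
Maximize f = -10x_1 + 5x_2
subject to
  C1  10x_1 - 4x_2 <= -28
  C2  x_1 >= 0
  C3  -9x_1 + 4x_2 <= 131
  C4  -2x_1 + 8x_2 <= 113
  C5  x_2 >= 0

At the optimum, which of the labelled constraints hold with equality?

C2 and C4

Feasible corners and f = -10x_1 + 5x_2:
  (0, 7) → f = 35
  (19/6, 179/12) → f = 515/12
  (0, 113/8) → f = 565/8

The maximum is at (0, 113/8). Substituting into each constraint, equality holds for C2 and C4; the remaining constraints have slack.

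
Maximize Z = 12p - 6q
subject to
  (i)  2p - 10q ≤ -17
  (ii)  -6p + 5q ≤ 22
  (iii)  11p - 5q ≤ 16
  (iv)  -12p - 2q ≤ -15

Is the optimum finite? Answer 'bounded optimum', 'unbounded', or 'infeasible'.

Vertices and Z = 12p - 6q:
  (49/20, 219/100) → Z = 813/50
  (29/31, 117/62) → Z = -3/31
  (38/5, 338/25) → Z = 252/25
  (31/72, 59/12) → Z = -73/3
The feasible region has finitely many vertices and no improving ray; the maximum is 813/50 at (49/20, 219/100).

bounded optimum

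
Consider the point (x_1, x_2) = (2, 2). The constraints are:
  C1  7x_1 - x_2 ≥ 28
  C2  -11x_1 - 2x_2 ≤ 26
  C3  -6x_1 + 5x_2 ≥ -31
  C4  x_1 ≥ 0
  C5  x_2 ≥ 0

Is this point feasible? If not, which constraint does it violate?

Constraint C1: 7x_1 - x_2 = 12, which is not ≥ 28. All other constraints are satisfied.

not feasible — violates C1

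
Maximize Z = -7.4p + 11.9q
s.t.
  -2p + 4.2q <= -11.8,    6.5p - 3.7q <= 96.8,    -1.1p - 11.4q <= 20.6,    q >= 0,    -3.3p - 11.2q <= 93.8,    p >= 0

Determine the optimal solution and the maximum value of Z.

At the optimal vertex, -2p + 4.2q = -11.8 and q = 0.
Solving simultaneously gives p = 59/10, q = 0.

p = 5.9, q = 0, maximum Z = -43.66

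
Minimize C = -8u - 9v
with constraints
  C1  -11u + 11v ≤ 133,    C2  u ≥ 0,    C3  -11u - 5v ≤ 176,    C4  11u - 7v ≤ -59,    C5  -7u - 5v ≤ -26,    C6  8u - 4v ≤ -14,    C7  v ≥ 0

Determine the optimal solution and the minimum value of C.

u = 141/22, v = 37/2, minimum C = -4791/22

Feasible corners and C = -8u - 9v:
  (0, 133/11) → C = -1197/11
  (141/22, 37/2) → C = -4791/22
  (0, 59/7) → C = -531/7

The optimum lies where -11u + 11v = 133 and 11u - 7v = -59.
Solving simultaneously gives u = 141/22, v = 37/2.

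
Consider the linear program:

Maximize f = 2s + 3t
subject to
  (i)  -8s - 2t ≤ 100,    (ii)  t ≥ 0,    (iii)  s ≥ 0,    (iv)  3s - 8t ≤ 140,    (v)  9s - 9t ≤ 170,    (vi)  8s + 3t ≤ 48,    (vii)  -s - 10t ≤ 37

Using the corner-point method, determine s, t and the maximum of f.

s = 0, t = 16, maximum f = 48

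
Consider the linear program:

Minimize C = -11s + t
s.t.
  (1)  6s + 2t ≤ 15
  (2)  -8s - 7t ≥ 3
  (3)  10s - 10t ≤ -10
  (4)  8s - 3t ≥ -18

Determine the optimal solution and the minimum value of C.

s = -2/3, t = 1/3, minimum C = 23/3

Extreme points and C = -11s + t:
  (-2/3, 1/3) → C = 23/3
  (-27/16, 3/2) → C = 321/16
  (-3, -2) → C = 31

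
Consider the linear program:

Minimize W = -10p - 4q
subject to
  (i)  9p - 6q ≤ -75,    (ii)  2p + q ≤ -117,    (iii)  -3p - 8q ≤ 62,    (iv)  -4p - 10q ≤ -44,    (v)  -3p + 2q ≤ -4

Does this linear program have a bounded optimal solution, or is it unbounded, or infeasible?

Constraints 9p - 6q ≤ -75 and -3p + 2q ≤ -4 have parallel boundaries but demand opposite sides — no point can satisfy both, so the region is empty.

infeasible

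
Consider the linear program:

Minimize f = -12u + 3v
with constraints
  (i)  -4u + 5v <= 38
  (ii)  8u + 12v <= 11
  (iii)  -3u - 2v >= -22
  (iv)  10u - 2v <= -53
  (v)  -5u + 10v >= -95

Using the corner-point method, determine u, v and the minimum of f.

Vertices and f = -12u + 3v:
  (-401/88, 87/22) → f = 732/11
  (-57, -38) → f = 570
  (-307/68, 267/68) → f = 4485/68
  (-8, -27/2) → f = 111/2

u = -8, v = -27/2, minimum f = 111/2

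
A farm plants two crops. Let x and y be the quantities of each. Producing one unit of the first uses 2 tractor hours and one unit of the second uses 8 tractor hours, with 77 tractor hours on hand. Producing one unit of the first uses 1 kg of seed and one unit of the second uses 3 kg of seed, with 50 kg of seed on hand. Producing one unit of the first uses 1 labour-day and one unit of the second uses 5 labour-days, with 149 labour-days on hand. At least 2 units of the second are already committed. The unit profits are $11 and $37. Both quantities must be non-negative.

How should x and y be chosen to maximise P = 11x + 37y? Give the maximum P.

x = 61/2, y = 2, maximum P = 819/2

The binding constraints are 2x + 8y = 77 and y = 2.
Solving simultaneously gives x = 61/2, y = 2.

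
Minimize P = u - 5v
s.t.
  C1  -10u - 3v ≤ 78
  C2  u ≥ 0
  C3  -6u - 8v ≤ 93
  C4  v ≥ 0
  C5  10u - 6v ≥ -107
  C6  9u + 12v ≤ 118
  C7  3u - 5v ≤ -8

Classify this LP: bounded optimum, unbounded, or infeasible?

bounded optimum

Feasible corners and P = u - 5v:
  (0, 59/6) → P = -295/6
  (0, 8/5) → P = -8
  (494/81, 142/27) → P = -1636/81
The feasible region has finitely many vertices and no improving ray; the minimum is -295/6 at (0, 59/6).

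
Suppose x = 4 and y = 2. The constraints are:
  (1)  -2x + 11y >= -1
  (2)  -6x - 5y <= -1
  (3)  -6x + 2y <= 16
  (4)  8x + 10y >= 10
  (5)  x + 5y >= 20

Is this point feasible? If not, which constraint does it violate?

Constraint (5): x + 5y = 14, which is not ≥ 20. All other constraints are satisfied.

not feasible — violates (5)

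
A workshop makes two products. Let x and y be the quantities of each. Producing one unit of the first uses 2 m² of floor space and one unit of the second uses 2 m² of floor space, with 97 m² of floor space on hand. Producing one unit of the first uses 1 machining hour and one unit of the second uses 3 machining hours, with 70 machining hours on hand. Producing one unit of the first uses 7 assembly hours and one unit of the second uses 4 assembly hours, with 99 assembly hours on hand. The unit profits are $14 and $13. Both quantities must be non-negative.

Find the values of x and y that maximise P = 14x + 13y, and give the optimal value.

Corner points and P = 14x + 13y:
  (0, 0) → P = 0
  (0, 70/3) → P = 910/3
  (99/7, 0) → P = 198
  (1, 23) → P = 313

x = 1, y = 23, maximum P = 313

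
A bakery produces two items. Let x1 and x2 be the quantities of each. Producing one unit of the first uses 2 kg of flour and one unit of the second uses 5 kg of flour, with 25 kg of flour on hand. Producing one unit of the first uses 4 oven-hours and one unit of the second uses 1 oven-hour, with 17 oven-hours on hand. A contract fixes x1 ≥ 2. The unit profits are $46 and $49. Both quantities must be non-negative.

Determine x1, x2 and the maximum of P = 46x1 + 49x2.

x1 = 10/3, x2 = 11/3, maximum P = 333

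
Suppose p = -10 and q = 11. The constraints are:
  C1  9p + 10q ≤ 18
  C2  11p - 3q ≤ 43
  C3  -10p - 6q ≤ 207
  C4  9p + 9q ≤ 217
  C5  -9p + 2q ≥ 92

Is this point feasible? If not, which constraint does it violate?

not feasible — violates C1

Constraint C1: 9p + 10q = 20, which is not ≤ 18. All other constraints are satisfied.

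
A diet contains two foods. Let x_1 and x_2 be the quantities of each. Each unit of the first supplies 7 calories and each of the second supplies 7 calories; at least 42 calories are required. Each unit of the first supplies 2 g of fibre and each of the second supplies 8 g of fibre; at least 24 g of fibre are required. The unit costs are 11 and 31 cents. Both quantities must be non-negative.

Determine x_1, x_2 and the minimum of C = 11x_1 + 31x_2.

Extreme points and C = 11x_1 + 31x_2:
  (0, 6) → C = 186
  (12, 0) → C = 132
  (4, 2) → C = 106
The feasible region is unbounded (it extends along (0, 1), (1, 0)), but C strictly increases along every unbounded feasible direction, so there is no improving ray and the minimum is attained at a vertex.

The optimum lies where 7x_1 + 7x_2 = 42 and 2x_1 + 8x_2 = 24.
Solving simultaneously gives x_1 = 4, x_2 = 2.

x_1 = 4, x_2 = 2, minimum C = 106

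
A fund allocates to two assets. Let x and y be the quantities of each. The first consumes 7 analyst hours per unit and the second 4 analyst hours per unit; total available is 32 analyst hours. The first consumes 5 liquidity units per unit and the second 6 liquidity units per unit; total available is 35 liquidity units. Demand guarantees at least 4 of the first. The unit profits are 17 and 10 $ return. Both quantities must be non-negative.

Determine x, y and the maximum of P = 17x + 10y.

Feasible corners and P = 17x + 10y:
  (32/7, 0) → P = 544/7
  (4, 0) → P = 68
  (4, 1) → P = 78

x = 4, y = 1, maximum P = 78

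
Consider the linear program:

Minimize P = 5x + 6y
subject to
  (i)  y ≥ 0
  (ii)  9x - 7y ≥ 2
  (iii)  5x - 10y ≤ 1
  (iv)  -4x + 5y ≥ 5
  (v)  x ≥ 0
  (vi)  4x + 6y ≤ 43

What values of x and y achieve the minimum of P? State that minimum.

The binding constraints are 9x - 7y = 2 and -4x + 5y = 5.
Solving simultaneously gives x = 45/17, y = 53/17.

x = 45/17, y = 53/17, minimum P = 543/17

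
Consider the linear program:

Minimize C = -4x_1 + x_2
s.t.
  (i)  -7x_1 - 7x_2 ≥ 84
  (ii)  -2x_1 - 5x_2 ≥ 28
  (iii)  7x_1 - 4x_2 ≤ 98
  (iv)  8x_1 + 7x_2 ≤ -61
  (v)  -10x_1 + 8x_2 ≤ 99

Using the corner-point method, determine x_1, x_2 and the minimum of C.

The feasible region is unbounded (it extends along (-4, -5), (-4, -7)), but C strictly increases along every unbounded feasible direction, so there is no improving ray and the minimum is attained at a vertex.

The optimum lies where -7x_1 - 7x_2 = 84 and 7x_1 - 4x_2 = 98.
Solving simultaneously gives x_1 = 50/11, x_2 = -182/11.

x_1 = 50/11, x_2 = -182/11, minimum C = -382/11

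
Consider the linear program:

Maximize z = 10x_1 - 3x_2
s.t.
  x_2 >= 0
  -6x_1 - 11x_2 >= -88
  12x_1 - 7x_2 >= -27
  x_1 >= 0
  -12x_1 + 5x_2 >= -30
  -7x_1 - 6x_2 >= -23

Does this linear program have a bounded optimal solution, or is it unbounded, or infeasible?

bounded optimum

Feasible corners and z = 10x_1 - 3x_2:
  (0, 0) → z = 0
  (5/2, 0) → z = 25
  (0, 23/6) → z = -23/2
  (295/107, 66/107) → z = 2752/107
The feasible region has finitely many vertices and no improving ray; the maximum is 2752/107 at (295/107, 66/107).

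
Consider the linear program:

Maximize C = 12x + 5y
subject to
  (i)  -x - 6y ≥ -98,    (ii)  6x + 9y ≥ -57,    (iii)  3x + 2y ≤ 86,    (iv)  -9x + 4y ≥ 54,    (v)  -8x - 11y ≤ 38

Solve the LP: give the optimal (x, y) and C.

Feasible corners and C = 12x + 5y:
  (34/29, 468/29) → C = 2748/29
  (-1306/37, 822/37) → C = -11562/37
  (-746/131, 90/131) → C = -8502/131

x = 34/29, y = 468/29, maximum C = 2748/29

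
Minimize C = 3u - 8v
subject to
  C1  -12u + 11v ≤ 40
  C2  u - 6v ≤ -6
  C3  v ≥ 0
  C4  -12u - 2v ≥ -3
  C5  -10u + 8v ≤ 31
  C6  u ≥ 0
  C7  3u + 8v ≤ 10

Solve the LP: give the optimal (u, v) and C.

Feasible corners and C = 3u - 8v:
  (3/37, 75/74) → C = -291/37
  (0, 1) → C = -8
  (2/45, 37/30) → C = -146/15
  (0, 5/4) → C = -10

u = 0, v = 5/4, minimum C = -10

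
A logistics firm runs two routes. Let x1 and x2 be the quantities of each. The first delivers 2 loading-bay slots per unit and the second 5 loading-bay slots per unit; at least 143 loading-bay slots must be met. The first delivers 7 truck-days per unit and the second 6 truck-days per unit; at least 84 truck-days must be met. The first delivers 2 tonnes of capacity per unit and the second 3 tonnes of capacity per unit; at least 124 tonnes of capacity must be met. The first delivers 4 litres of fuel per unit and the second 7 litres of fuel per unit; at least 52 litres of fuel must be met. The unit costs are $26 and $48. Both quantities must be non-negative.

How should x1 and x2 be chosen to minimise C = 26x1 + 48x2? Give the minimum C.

Feasible corners and C = 26x1 + 48x2:
  (0, 124/3) → C = 1984
  (143/2, 0) → C = 1859
  (191/4, 19/2) → C = 3395/2
The feasible region is unbounded (it extends along (0, 1), (1, 0)), but C strictly increases along every unbounded feasible direction, so there is no improving ray and the minimum is attained at a vertex.

The binding constraints are 2x1 + 5x2 = 143 and 2x1 + 3x2 = 124.
Solving simultaneously gives x1 = 191/4, x2 = 19/2.

x1 = 191/4, x2 = 19/2, minimum C = 3395/2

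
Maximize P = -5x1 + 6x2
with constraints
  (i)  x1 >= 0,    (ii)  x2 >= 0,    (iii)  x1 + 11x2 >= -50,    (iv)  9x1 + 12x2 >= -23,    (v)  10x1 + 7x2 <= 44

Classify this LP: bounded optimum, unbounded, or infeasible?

Extreme points and P = -5x1 + 6x2:
  (0, 0) → P = 0
  (0, 44/7) → P = 264/7
  (22/5, 0) → P = -22
The feasible region has finitely many vertices and no improving ray; the maximum is 264/7 at (0, 44/7).

bounded optimum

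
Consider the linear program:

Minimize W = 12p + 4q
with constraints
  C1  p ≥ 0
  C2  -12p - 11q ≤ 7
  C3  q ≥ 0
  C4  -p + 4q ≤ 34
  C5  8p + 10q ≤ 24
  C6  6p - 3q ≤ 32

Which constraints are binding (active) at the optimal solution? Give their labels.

C1 and C3

Vertices and W = 12p + 4q:
  (0, 0) → W = 0
  (0, 12/5) → W = 48/5
  (3, 0) → W = 36

The minimum is at (0, 0). Substituting into each constraint, equality holds for C1 and C3; the remaining constraints have slack.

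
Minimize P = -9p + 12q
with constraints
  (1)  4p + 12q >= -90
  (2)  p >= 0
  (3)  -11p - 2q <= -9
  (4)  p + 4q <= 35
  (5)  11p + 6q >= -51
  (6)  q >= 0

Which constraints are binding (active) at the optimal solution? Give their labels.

Feasible corners and P = -9p + 12q:
  (0, 9/2) → P = 54
  (0, 35/4) → P = 105
  (9/11, 0) → P = -81/11
  (35, 0) → P = -315

The minimum is at (35, 0). Substituting into each constraint, equality holds for (4) and (6); the remaining constraints have slack.

(4) and (6)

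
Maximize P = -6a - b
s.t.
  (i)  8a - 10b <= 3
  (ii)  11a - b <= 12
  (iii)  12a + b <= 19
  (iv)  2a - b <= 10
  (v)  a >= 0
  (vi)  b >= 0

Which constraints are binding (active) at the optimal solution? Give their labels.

Vertices and P = -6a - b:
  (39/34, 21/34) → P = -15/2
  (3/8, 0) → P = -9/4
  (31/23, 65/23) → P = -251/23
  (0, 19) → P = -19
  (0, 0) → P = 0

The maximum is at (0, 0). Substituting into each constraint, equality holds for (v) and (vi); the remaining constraints have slack.

(v) and (vi)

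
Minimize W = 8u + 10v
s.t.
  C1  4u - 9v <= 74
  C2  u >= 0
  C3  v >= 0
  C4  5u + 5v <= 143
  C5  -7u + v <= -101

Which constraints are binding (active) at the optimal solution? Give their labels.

Extreme points and W = 8u + 10v:
  (37/2, 0) → W = 148
  (1657/65, 202/65) → W = 15276/65
  (101/7, 0) → W = 808/7
  (81/5, 62/5) → W = 1268/5

The minimum is at (101/7, 0). Substituting into each constraint, equality holds for C3 and C5; the remaining constraints have slack.

C3 and C5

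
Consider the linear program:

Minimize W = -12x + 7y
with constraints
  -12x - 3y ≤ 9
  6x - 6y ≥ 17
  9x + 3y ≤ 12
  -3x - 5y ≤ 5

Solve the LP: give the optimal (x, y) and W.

x = 25/12, y = -9/4, minimum W = -163/4

The optimum lies where 9x + 3y = 12 and -3x - 5y = 5.
Solving simultaneously gives x = 25/12, y = -9/4.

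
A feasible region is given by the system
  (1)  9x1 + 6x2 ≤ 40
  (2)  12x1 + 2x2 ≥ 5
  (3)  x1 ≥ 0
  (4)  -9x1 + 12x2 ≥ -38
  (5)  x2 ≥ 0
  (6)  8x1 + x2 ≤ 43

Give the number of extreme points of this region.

Intersecting each pair of boundary lines and keeping only the points that satisfy every inequality leaves:
  (0, 20/3)
  (118/27, 1/9)
  (0, 5/2)
  (5/12, 0)
  (38/9, 0)

5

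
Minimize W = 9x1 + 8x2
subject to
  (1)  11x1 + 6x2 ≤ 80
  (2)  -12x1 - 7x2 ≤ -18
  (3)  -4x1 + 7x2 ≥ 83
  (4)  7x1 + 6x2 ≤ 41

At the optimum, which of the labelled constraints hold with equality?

Corner points and W = 9x1 + 8x2:
  (-65/16, 267/28) → W = 4449/112
  (-179/23, 366/23) → W = 1317/23
  (-211/73, 745/73) → W = 4061/73

The minimum is at (-65/16, 267/28). Substituting into each constraint, equality holds for (2) and (3); the remaining constraints have slack.

(2) and (3)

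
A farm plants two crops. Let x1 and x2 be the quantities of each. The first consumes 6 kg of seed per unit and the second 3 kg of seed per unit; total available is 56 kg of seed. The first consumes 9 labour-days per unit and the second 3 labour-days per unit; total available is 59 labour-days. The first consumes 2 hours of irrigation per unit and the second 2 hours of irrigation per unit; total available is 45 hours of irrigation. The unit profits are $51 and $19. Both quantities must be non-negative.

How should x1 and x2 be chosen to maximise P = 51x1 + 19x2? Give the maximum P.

x1 = 1, x2 = 50/3, maximum P = 1103/3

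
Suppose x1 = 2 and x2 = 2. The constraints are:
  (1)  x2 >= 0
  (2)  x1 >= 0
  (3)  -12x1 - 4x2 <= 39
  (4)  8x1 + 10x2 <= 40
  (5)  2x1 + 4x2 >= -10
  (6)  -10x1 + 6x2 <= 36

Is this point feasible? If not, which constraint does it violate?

feasible

(1): 2 ≥ 0 ✓
(2): 2 ≥ 0 ✓
(3): -32 ≤ 39 ✓
(4): 36 ≤ 40 ✓
(5): 12 ≥ -10 ✓
(6): -8 ≤ 36 ✓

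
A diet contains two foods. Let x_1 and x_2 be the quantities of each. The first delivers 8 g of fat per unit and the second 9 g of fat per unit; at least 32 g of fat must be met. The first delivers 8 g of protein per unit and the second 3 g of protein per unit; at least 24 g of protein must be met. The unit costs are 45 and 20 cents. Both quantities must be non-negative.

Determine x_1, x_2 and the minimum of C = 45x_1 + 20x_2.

Extreme points and C = 45x_1 + 20x_2:
  (0, 8) → C = 160
  (4, 0) → C = 180
  (5/2, 4/3) → C = 835/6
The feasible region is unbounded (it extends along (0, 1), (1, 0)), but C strictly increases along every unbounded feasible direction, so there is no improving ray and the minimum is attained at a vertex.

At the optimal vertex, 8x_1 + 9x_2 = 32 and 8x_1 + 3x_2 = 24.
Solving simultaneously gives x_1 = 5/2, x_2 = 4/3.

x_1 = 5/2, x_2 = 4/3, minimum C = 835/6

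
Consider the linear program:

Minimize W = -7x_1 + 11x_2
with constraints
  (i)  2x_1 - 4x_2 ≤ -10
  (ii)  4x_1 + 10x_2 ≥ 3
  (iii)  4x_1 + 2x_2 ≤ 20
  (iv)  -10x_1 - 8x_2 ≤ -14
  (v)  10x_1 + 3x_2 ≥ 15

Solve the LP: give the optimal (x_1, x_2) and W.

Extreme points and W = -7x_1 + 11x_2:
  (3, 4) → W = 23
  (15/23, 65/23) → W = 610/23
  (-15/4, 35/2) → W = 875/4

The binding constraints are 2x_1 - 4x_2 = -10 and 4x_1 + 2x_2 = 20.
Solving simultaneously gives x_1 = 3, x_2 = 4.

x_1 = 3, x_2 = 4, minimum W = 23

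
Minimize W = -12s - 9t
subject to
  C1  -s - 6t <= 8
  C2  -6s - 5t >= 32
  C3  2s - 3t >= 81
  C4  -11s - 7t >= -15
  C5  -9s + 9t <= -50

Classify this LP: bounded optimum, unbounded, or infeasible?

The boundaries -6s - 5t = 32 and 2s - 3t = 81 meet at (309/28, -275/14), but that point violates -s - 6t ≤ 8. Every candidate vertex is excluded by some other constraint, so the feasible region is empty.

infeasible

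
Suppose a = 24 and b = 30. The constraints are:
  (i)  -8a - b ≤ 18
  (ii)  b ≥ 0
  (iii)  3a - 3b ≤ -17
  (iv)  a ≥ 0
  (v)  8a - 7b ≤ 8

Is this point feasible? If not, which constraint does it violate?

feasible

(i): -222 ≤ 18 ✓
(ii): 30 ≥ 0 ✓
(iii): -18 ≤ -17 ✓
(iv): 24 ≥ 0 ✓
(v): -18 ≤ 8 ✓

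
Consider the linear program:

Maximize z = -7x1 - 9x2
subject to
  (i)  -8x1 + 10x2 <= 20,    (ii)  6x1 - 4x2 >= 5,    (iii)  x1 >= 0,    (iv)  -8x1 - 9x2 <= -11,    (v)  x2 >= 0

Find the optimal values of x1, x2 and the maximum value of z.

x1 = 11/8, x2 = 0, maximum z = -77/8

The feasible region is unbounded (it extends along (5, 4), (1, 0)), but z strictly decreases along every unbounded feasible direction, so there is no improving ray and the maximum is attained at a vertex.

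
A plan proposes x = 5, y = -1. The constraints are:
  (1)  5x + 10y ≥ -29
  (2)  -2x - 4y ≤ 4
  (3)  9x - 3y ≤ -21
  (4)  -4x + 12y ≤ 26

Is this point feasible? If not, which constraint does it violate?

Constraint (3): 9x - 3y = 48, which is not ≤ -21. All other constraints are satisfied.

not feasible — violates (3)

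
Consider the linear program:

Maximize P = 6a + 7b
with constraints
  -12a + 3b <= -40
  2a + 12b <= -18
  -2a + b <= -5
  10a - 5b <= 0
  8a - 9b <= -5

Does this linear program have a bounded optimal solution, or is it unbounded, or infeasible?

Constraints -2a + b ≤ -5 and 10a - 5b ≤ 0 have parallel boundaries but demand opposite sides — no point can satisfy both, so the region is empty.

infeasible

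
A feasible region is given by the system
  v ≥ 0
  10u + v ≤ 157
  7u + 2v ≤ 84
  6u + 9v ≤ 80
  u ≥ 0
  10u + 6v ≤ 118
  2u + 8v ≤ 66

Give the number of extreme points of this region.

The feasible vertices (each the meet of two boundaries and inside every other half-plane) are:
  (0, 0)
  (59/5, 0)
  (97/9, 46/27)
  (23/15, 118/15)
  (0, 33/4)

5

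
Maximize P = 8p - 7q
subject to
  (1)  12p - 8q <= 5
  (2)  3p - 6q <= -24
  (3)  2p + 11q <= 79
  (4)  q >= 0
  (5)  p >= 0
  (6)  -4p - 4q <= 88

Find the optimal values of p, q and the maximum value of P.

Extreme points and P = 8p - 7q:
  (37/8, 101/16) → P = -115/16
  (687/148, 469/74) → P = -535/74
  (0, 4) → P = -28
  (0, 79/11) → P = -553/11

The optimum lies where 12p - 8q = 5 and 3p - 6q = -24.
Solving simultaneously gives p = 37/8, q = 101/16.

p = 37/8, q = 101/16, maximum P = -115/16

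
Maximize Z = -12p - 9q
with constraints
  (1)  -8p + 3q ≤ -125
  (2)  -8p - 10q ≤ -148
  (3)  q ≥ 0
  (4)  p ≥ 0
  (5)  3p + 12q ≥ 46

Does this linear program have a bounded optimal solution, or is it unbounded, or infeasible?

Extreme points and Z = -12p - 9q:
  (847/52, 23/13) → Z = -2748/13
  (37/2, 0) → Z = -222
The feasible region has finitely many vertices and no improving ray; the maximum is -2748/13 at (847/52, 23/13).

bounded optimum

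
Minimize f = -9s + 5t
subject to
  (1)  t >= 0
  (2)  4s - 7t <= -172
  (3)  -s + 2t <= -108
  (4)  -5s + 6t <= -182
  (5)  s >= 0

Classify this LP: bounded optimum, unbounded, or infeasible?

infeasible

The boundaries t = 0 and -s + 2t = -108 meet at (108, 0), but that point violates 4s - 7t ≤ -172. Every candidate vertex is excluded by some other constraint, so the feasible region is empty.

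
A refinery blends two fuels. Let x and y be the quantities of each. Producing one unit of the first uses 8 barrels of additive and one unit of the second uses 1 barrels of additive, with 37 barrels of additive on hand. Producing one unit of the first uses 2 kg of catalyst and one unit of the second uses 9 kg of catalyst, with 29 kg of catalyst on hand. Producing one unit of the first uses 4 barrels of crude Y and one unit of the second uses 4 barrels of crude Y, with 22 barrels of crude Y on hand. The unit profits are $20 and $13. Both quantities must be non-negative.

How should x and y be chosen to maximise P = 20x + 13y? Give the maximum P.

x = 9/2, y = 1, maximum P = 103

Vertices and P = 20x + 13y:
  (0, 0) → P = 0
  (0, 29/9) → P = 377/9
  (37/8, 0) → P = 185/2
  (9/2, 1) → P = 103
  (41/14, 18/7) → P = 92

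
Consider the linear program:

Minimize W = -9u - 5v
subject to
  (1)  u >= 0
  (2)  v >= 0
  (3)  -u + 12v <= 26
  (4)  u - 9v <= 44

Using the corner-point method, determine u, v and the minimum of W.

u = 254, v = 70/3, minimum W = -7208/3

Vertices and W = -9u - 5v:
  (0, 0) → W = 0
  (0, 13/6) → W = -65/6
  (44, 0) → W = -396
  (254, 70/3) → W = -7208/3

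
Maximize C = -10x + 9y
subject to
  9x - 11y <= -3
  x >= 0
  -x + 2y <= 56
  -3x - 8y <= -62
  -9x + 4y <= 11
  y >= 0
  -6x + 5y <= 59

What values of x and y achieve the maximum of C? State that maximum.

Corner points and C = -10x + 9y:
  (610/7, 501/7) → C = -1591/7
  (94/15, 27/5) → C = -211/15
  (162/7, 277/7) → C = 873/7
  (40/21, 197/28) → C = 3719/84
  (181/21, 155/7) → C = 2375/21

The optimum lies where -x + 2y = 56 and -6x + 5y = 59.
Solving simultaneously gives x = 162/7, y = 277/7.

x = 162/7, y = 277/7, maximum C = 873/7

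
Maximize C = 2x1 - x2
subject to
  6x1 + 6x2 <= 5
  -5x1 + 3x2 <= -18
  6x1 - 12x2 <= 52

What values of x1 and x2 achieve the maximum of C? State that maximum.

Extreme points and C = 2x1 - x2:
  (41/16, -83/48) → C = 329/48
  (31/9, -47/18) → C = 19/2
  (10/7, -76/21) → C = 136/21

x1 = 31/9, x2 = -47/18, maximum C = 19/2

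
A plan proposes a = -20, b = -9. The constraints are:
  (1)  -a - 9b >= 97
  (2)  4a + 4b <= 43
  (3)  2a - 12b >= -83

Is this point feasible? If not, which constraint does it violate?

(1): 101 ≥ 97 ✓
(2): -116 ≤ 43 ✓
(3): 68 ≥ -83 ✓

feasible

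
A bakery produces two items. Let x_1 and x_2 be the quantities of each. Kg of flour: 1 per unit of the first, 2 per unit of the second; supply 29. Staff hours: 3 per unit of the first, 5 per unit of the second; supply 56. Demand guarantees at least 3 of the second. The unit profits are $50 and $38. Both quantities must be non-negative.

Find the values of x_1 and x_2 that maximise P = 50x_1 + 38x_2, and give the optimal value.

Vertices and P = 50x_1 + 38x_2:
  (0, 56/5) → P = 2128/5
  (0, 3) → P = 114
  (41/3, 3) → P = 2392/3

The optimum lies where 3x_1 + 5x_2 = 56 and x_2 = 3.
Solving simultaneously gives x_1 = 41/3, x_2 = 3.

x_1 = 41/3, x_2 = 3, maximum P = 2392/3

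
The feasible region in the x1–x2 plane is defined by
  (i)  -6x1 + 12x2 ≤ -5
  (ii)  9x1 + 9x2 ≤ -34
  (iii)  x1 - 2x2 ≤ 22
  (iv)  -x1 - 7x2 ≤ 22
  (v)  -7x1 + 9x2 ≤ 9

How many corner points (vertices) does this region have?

3

Of the 9 pairwise boundary intersections, those satisfying every inequality are:
  (-121/54, -83/54)
  (-229/54, -137/54)
  (-20/27, -82/27)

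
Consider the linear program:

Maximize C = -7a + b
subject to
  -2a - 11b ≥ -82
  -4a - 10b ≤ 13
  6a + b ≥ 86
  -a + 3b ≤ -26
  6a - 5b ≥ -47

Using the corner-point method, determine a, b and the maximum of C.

a = 284/19, b = -70/19, maximum C = -2058/19

Vertices and C = -7a + b:
  (532/17, 30/17) → C = -3694/17
  (873/56, -211/28) → C = -6533/56
  (284/19, -70/19) → C = -2058/19
The feasible region is unbounded (it extends along (11, -2), (5, -2)), but C strictly decreases along every unbounded feasible direction, so there is no improving ray and the maximum is attained at a vertex.

The binding constraints are 6a + b = 86 and -a + 3b = -26.
Solving simultaneously gives a = 284/19, b = -70/19.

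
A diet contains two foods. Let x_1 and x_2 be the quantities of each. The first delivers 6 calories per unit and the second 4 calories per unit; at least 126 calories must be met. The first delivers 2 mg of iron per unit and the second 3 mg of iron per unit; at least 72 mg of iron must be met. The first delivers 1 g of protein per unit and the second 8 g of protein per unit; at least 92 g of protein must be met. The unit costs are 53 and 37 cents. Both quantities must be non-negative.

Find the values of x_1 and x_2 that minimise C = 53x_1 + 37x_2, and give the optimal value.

The feasible region is unbounded (it extends along (0, 1), (1, 0)), but C strictly increases along every unbounded feasible direction, so there is no improving ray and the minimum is attained at a vertex.

The optimum lies where 6x_1 + 4x_2 = 126 and 2x_1 + 3x_2 = 72.
Solving simultaneously gives x_1 = 9, x_2 = 18.

x_1 = 9, x_2 = 18, minimum C = 1143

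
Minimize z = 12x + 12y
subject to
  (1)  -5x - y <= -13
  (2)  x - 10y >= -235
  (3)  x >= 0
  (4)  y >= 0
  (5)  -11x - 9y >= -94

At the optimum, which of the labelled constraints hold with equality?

(1) and (4)

Vertices and z = 12x + 12y:
  (13/5, 0) → z = 156/5
  (23/34, 327/34) → z = 2100/17
  (94/11, 0) → z = 1128/11

The minimum is at (13/5, 0). Substituting into each constraint, equality holds for (1) and (4); the remaining constraints have slack.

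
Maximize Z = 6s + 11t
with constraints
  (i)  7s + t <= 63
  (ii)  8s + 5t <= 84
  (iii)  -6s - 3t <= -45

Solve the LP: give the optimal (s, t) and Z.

s = -9/2, t = 24, maximum Z = 237

Extreme points and Z = 6s + 11t:
  (77/9, 28/9) → Z = 770/9
  (48/5, -21/5) → Z = 57/5
  (-9/2, 24) → Z = 237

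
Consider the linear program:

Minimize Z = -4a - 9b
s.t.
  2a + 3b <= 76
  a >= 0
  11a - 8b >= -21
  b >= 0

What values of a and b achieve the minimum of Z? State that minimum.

a = 545/49, b = 878/49, minimum Z = -10082/49

Vertices and Z = -4a - 9b:
  (545/49, 878/49) → Z = -10082/49
  (38, 0) → Z = -152
  (0, 21/8) → Z = -189/8
  (0, 0) → Z = 0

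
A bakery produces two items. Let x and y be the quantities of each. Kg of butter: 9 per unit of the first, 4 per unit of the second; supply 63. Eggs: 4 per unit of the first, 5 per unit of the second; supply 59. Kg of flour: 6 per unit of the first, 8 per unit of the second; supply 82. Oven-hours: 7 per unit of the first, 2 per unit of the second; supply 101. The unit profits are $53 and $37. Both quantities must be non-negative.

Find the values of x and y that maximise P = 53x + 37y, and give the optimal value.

x = 11/3, y = 15/2, maximum P = 2831/6

Feasible corners and P = 53x + 37y:
  (0, 0) → P = 0
  (0, 41/4) → P = 1517/4
  (7, 0) → P = 371
  (11/3, 15/2) → P = 2831/6

The optimum lies where 9x + 4y = 63 and 6x + 8y = 82.
Solving simultaneously gives x = 11/3, y = 15/2.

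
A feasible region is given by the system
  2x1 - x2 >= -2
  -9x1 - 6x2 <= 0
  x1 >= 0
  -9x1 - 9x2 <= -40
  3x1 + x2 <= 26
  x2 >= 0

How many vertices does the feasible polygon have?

Of the 15 pairwise boundary intersections, those satisfying every inequality are:
  (22/27, 98/27)
  (24/5, 58/5)
  (40/9, 0)
  (26/3, 0)

4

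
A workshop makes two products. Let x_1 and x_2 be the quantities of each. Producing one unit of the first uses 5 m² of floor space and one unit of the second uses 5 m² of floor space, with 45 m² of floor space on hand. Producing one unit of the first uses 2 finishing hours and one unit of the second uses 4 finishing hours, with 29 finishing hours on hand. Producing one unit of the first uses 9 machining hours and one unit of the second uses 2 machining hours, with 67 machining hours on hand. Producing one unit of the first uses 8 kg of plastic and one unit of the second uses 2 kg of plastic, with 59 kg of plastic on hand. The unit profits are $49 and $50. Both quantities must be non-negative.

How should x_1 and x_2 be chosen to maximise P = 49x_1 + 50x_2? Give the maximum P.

x_1 = 7/2, x_2 = 11/2, maximum P = 893/2

Vertices and P = 49x_1 + 50x_2:
  (0, 0) → P = 0
  (0, 29/4) → P = 725/2
  (59/8, 0) → P = 2891/8
  (7/2, 11/2) → P = 893/2
  (41/6, 13/6) → P = 2659/6

The optimum lies where 5x_1 + 5x_2 = 45 and 2x_1 + 4x_2 = 29.
Solving simultaneously gives x_1 = 7/2, x_2 = 11/2.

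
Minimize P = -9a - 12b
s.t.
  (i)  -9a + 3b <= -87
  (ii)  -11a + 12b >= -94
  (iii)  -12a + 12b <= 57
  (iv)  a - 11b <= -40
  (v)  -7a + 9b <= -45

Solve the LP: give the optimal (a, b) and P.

a = 102/5, b = 163/15, minimum P = -314

Vertices and P = -9a - 12b:
  (1514/109, 534/109) → P = -20034/109
  (102/5, 163/15) → P = -314
  (855/68, 325/68) → P = -11595/68

At the optimal vertex, -11a + 12b = -94 and -7a + 9b = -45.
Solving simultaneously gives a = 102/5, b = 163/15.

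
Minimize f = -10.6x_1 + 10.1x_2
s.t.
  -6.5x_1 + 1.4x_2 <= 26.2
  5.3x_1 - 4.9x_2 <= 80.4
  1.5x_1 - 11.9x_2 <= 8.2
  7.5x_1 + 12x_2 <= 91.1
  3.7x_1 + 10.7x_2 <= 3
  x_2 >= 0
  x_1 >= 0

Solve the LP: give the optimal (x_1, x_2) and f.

Feasible corners and f = -10.6x_1 + 10.1x_2:
  (30/37, 0) → f = -318/37
  (0, 30/107) → f = 303/107
  (0, 0) → f = 0

At the optimal vertex, 3.7x_1 + 10.7x_2 = 3 and x_2 = 0.
Solving simultaneously gives x_1 = 30/37, x_2 = 0.

x_1 = 30/37, x_2 = 0, minimum f = -318/37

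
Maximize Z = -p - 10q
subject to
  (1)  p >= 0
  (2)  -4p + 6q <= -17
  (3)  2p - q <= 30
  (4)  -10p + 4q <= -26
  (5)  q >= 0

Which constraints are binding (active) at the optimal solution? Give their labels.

Extreme points and Z = -p - 10q:
  (163/8, 43/4) → Z = -1023/8
  (17/4, 0) → Z = -17/4
  (15, 0) → Z = -15

The maximum is at (17/4, 0). Substituting into each constraint, equality holds for (2) and (5); the remaining constraints have slack.

(2) and (5)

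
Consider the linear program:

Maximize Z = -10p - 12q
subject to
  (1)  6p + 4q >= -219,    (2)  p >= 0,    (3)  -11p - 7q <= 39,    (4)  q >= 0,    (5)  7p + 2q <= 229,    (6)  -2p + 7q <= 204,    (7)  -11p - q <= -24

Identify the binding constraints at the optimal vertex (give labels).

Extreme points and Z = -10p - 12q:
  (0, 204/7) → Z = -2448/7
  (0, 24) → Z = -288
  (229/7, 0) → Z = -2290/7
  (24/11, 0) → Z = -240/11
  (1195/53, 1886/53) → Z = -34582/53

The maximum is at (24/11, 0). Substituting into each constraint, equality holds for (4) and (7); the remaining constraints have slack.

(4) and (7)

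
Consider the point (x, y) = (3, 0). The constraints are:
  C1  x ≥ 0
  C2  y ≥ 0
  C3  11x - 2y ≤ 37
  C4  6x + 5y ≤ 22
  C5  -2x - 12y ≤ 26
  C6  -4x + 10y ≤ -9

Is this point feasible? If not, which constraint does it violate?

C1: 3 ≥ 0 ✓
C2: 0 ≥ 0 ✓
C3: 33 ≤ 37 ✓
C4: 18 ≤ 22 ✓
C5: -6 ≤ 26 ✓
C6: -12 ≤ -9 ✓

feasible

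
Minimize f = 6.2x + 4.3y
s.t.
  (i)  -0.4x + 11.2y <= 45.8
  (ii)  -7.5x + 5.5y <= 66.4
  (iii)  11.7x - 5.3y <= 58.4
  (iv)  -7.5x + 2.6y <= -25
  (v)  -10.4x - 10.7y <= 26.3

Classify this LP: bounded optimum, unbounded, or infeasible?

bounded optimum

Extreme points and f = 6.2x + 4.3y:
  (44841/6446, 27961/6446) → f = 796493/12892
  (9977/2074, 17675/4148) → f = 1997173/41480
  (48549/18031, -7039/1387) → f = -924763/180310
  (19912/10729, -45725/10729) → f = -731631/107290
The feasible region has finitely many vertices and no improving ray; the minimum is -731631/107290 at (19912/10729, -45725/10729).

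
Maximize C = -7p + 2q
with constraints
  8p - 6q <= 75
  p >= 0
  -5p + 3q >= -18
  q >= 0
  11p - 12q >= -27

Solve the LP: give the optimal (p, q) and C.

p = 0, q = 9/4, maximum C = 9/2

Feasible corners and C = -7p + 2q:
  (0, 0) → C = 0
  (0, 9/4) → C = 9/2
  (18/5, 0) → C = -126/5
  (11, 37/3) → C = -157/3

The binding constraints are p = 0 and 11p - 12q = -27.
Solving simultaneously gives p = 0, q = 9/4.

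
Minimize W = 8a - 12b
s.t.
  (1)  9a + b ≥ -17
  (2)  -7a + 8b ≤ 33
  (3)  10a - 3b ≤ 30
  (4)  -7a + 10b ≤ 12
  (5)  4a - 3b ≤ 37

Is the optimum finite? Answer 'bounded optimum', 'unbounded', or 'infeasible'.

Feasible corners and W = 8a - 12b:
  (-21/37, -440/37) → W = 5112/37
  (-182/97, -11/97) → W = -1324/97
  (336/79, 330/79) → W = -1272/79
The feasible region has finitely many vertices and no improving ray; the minimum is -1272/79 at (336/79, 330/79).

bounded optimum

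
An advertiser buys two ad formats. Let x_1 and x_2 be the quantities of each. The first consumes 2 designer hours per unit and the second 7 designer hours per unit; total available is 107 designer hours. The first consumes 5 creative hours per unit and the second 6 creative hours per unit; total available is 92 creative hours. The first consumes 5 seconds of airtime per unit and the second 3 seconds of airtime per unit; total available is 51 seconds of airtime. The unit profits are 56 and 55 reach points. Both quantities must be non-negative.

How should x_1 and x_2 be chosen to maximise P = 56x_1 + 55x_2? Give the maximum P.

Feasible corners and P = 56x_1 + 55x_2:
  (0, 0) → P = 0
  (0, 107/7) → P = 5885/7
  (51/5, 0) → P = 2856/5
  (2/23, 351/23) → P = 19417/23
  (2, 41/3) → P = 2591/3

x_1 = 2, x_2 = 41/3, maximum P = 2591/3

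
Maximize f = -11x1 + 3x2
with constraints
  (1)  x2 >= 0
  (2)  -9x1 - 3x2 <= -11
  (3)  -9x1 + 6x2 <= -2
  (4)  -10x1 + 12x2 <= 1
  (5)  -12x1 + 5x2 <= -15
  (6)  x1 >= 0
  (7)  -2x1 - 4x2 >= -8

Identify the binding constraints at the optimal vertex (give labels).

Feasible corners and f = -11x1 + 3x2:
  (5/4, 0) → f = -55/4
  (4, 0) → f = -44
  (50/29, 33/29) → f = -451/29

The maximum is at (5/4, 0). Substituting into each constraint, equality holds for (1) and (5); the remaining constraints have slack.

(1) and (5)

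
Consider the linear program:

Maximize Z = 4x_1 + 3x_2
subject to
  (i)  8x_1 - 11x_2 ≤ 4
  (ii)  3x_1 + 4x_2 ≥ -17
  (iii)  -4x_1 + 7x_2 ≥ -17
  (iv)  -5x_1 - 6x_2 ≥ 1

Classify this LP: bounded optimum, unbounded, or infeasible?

bounded optimum

Extreme points and Z = 4x_1 + 3x_2:
  (-171/65, -148/65) → Z = -1128/65
  (13/103, -28/103) → Z = -32/103
The feasible region has finitely many vertices and no improving ray; the maximum is -32/103 at (13/103, -28/103).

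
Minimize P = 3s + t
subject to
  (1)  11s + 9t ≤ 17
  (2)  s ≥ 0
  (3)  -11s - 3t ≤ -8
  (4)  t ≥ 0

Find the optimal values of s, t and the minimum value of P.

Feasible corners and P = 3s + t:
  (7/22, 3/2) → P = 27/11
  (17/11, 0) → P = 51/11
  (8/11, 0) → P = 24/11

At the optimal vertex, -11s - 3t = -8 and t = 0.
Solving simultaneously gives s = 8/11, t = 0.

s = 8/11, t = 0, minimum P = 24/11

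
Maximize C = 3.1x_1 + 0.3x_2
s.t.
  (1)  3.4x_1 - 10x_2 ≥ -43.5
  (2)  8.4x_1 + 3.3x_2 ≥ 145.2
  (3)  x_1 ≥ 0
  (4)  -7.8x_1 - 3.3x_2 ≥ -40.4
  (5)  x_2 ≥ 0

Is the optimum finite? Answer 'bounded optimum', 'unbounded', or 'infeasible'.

infeasible

The boundaries 3.4x_1 - 10x_2 = -43.5 and 8.4x_1 + 3.3x_2 = 145.2 meet at (43615/3174, 14318/1587), but that point violates -7.8x_1 - 3.3x_2 ≥ -40.4. Every candidate vertex is excluded by some other constraint, so the feasible region is empty.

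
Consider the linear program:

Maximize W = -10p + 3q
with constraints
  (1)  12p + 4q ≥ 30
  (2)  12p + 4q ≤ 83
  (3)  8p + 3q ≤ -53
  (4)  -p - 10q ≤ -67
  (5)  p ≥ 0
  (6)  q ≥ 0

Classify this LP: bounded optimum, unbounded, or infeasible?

The boundaries 12p + 4q = 30 and -p - 10q = -67 meet at (8/29, 387/58), but that point violates 8p + 3q ≤ -53. Every candidate vertex is excluded by some other constraint, so the feasible region is empty.

infeasible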